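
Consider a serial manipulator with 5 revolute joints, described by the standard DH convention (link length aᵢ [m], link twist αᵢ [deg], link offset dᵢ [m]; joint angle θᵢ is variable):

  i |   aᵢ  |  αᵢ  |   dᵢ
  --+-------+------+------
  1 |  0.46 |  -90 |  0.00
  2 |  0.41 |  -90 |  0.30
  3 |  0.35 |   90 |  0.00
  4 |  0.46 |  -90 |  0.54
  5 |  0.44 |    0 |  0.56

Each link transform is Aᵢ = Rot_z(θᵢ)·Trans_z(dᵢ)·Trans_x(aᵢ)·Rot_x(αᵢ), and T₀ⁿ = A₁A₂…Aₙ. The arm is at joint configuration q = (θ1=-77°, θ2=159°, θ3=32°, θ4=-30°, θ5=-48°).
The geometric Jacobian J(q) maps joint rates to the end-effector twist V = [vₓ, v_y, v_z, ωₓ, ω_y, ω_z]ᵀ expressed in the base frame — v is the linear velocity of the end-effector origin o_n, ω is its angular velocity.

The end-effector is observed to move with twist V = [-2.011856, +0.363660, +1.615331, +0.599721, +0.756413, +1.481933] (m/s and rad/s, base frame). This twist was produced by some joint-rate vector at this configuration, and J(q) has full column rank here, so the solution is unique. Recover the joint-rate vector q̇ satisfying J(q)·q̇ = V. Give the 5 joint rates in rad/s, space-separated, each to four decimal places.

0.5810 0.9500 0.5260 -0.0390 0.6130

o_n = [0.0297, 1.4502, -0.6010]
J₁: ẑ×o_n = [-1.4502, 0.0297, 0.0000], ω = ẑ
J2: z=[0.9744, 0.2250, 0.0000] o=[0.1035, -0.4482, 0.0000] → [-0.1352, 0.5856, 1.8664, 0.9744, 0.2250, 0.0000]
J3: z=[-0.0806, 0.3492, 0.9336] o=[0.3097, -0.0078, -0.1469] → [-1.5197, -0.2980, -0.0198, -0.0806, 0.3492, 0.9336]
J4: z=[0.7150, 0.6728, -0.1899] o=[0.0666, 0.2205, -0.2533] → [-0.0004, 0.2556, 0.9041, 0.7150, 0.6728, -0.1899]
J5: z=[-0.4170, 0.6285, 0.6565] o=[0.1946, 0.7633, -0.6916] → [-0.3940, -0.0705, -0.1828, -0.4170, 0.6285, 0.6565]
q̇ = J⁺·V = [0.5810, 0.9500, 0.5260, -0.0390, 0.6130]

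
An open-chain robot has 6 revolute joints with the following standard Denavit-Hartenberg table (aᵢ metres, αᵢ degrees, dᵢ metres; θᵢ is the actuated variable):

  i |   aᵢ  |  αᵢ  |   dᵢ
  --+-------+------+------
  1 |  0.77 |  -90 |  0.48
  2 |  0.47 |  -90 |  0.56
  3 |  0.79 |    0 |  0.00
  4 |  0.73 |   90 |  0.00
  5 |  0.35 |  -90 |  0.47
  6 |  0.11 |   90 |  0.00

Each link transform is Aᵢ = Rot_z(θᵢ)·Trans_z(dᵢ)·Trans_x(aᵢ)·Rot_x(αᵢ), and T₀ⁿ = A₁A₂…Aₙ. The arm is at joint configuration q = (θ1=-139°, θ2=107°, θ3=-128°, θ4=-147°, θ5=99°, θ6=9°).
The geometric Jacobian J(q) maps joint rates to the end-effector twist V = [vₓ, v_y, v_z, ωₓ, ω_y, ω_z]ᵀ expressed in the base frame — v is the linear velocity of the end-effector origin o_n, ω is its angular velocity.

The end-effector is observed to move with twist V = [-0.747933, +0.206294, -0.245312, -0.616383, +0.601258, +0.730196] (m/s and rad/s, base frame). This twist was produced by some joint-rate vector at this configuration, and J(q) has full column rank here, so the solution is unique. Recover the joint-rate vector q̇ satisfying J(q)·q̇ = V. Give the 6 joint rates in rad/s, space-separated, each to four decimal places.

-0.1030 -0.9770 -0.3220 0.5280 -0.8040 0.1920

o_n = [0.2259, -0.5539, 0.1419]
J₁: ẑ×o_n = [0.5539, 0.2259, -0.0000], ω = ẑ
J2: z=[0.6561, -0.7547, 0.0000] o=[-0.5811, -0.5052, 0.4800] → [0.2552, 0.2218, 0.5771, 0.6561, -0.7547, 0.0000]
J3: z=[0.7217, 0.6274, 0.2924] o=[-0.1100, -0.8377, 0.0305] → [-0.0131, 0.0179, -0.0060, 0.7217, 0.6274, 0.2924]
J4: z=[0.7217, 0.6274, 0.2924] o=[0.1911, -1.4008, 0.4957] → [-0.4696, 0.2655, 0.5894, 0.7217, 0.6274, 0.2924]
J5: z=[0.2770, 0.1253, -0.9527] o=[-0.2720, -0.8397, 0.4348] → [0.2356, -0.3932, 0.0168, 0.2770, 0.1253, -0.9527]
J6: z=[0.5136, -0.8572, 0.0366] o=[0.1424, -0.6060, 0.0927] → [-0.0441, -0.0222, 0.0983, 0.5136, -0.8572, 0.0366]
q̇ = J⁺·V = [-0.1030, -0.9770, -0.3220, 0.5280, -0.8040, 0.1920]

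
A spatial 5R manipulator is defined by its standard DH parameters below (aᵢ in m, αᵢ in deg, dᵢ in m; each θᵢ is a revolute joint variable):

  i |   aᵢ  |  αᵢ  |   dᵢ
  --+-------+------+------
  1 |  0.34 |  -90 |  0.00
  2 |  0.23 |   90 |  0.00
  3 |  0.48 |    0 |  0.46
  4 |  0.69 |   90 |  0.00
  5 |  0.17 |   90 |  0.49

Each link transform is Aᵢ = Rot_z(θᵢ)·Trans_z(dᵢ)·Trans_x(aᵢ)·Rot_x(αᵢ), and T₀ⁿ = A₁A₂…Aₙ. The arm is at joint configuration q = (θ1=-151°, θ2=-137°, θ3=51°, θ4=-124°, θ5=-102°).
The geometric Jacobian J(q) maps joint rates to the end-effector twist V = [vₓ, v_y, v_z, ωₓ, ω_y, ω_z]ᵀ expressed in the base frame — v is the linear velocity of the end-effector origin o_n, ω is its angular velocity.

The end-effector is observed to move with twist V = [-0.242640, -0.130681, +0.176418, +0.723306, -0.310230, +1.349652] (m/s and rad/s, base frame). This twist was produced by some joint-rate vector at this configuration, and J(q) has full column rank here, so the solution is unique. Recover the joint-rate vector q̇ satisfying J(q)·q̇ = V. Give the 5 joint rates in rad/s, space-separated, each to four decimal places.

0.8740 0.4150 -0.2660 0.2470 -0.7080

o_n = [-0.1513, 0.3692, -0.0410]
J₁: ẑ×o_n = [-0.3692, -0.1513, 0.0000], ω = ẑ
J2: z=[0.4848, -0.8746, 0.0000] o=[-0.2974, -0.1648, 0.0000] → [0.0358, 0.0199, 0.3867, 0.4848, -0.8746, 0.0000]
J3: z=[0.5965, 0.3306, -0.7314] o=[-0.1502, -0.0833, 0.1569] → [0.2655, 0.1187, 0.2703, 0.5965, 0.3306, -0.7314]
J4: z=[0.5965, 0.3306, -0.7314] o=[0.4982, -0.1503, 0.0265] → [0.3577, 0.5152, 0.5247, 0.5965, 0.3306, -0.7314]
J5: z=[-0.7535, -0.0834, -0.6522] o=[0.3073, 0.4983, 0.1640] → [-0.0671, 0.1446, 0.0590, -0.7535, -0.0834, -0.6522]
q̇ = J⁺·V = [0.8740, 0.4150, -0.2660, 0.2470, -0.7080]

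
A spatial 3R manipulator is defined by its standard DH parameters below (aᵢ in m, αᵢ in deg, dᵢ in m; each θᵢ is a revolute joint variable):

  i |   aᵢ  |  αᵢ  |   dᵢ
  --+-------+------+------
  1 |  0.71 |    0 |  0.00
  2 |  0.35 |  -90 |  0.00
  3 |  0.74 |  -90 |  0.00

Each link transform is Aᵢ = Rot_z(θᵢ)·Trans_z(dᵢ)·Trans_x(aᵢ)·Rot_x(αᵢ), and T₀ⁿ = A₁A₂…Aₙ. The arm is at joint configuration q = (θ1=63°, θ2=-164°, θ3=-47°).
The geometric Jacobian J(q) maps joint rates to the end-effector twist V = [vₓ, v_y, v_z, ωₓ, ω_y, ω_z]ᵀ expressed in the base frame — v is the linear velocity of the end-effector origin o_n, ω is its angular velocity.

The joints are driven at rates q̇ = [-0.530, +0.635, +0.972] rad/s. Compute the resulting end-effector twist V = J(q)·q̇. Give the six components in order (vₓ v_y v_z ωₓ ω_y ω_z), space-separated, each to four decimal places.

o_n = [0.1593, -0.2064, 0.5412]
J₁: ẑ×o_n = [0.2064, 0.1593, -0.0000], ω = ẑ
J2: z=[0.0000, 0.0000, 1.0000] o=[0.3223, 0.6326, 0.0000] → [0.8390, -0.1631, 0.0000, 0.0000, 0.0000, 1.0000]
J3: z=[0.9816, -0.1908, 0.0000] o=[0.2556, 0.2890, 0.0000] → [-0.1033, -0.5313, -0.5047, 0.9816, -0.1908, 0.0000]
V = J·q̇ = [0.3230, -0.7043, -0.4905, 0.9541, -0.1855, 0.1050]

0.3230 -0.7043 -0.4905 0.9541 -0.1855 0.1050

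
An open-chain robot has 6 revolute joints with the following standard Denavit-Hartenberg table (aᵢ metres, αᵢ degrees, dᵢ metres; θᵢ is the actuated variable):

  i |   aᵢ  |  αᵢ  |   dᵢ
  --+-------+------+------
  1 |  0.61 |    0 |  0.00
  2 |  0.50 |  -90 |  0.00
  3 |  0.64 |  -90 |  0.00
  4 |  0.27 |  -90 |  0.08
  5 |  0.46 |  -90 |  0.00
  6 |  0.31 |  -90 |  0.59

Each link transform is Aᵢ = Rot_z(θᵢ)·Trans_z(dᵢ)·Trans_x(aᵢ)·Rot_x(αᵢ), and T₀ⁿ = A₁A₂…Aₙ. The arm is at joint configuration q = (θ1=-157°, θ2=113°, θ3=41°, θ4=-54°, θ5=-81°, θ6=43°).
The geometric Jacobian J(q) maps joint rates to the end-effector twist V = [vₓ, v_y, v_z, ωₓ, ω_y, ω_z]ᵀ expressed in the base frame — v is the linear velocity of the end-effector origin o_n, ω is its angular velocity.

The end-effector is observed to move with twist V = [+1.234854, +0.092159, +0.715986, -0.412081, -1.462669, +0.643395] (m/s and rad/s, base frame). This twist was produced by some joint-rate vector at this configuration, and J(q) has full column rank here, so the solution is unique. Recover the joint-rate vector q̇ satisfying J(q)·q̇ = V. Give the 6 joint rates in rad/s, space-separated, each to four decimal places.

0.6570 -0.0550 -0.6620 -0.5420 0.8150 -0.2470

o_n = [0.6708, -0.1757, -1.1805]
J₁: ẑ×o_n = [0.1757, 0.6708, -0.0000], ω = ẑ
J2: z=[0.0000, 0.0000, 1.0000] o=[-0.5615, -0.2383, 0.0000] → [-0.0626, 1.2323, 0.0000, 0.0000, 0.0000, 1.0000]
J3: z=[0.6947, 0.7193, 0.0000] o=[-0.2018, -0.5857, 0.0000] → [-0.8492, 0.8201, -0.3429, 0.6947, 0.7193, 0.0000]
J4: z=[-0.4719, 0.4557, -0.7547] o=[0.1456, -0.9212, -0.4199] → [0.2159, -0.7553, -0.5911, -0.4719, 0.4557, -0.7547]
J5: z=[0.0309, -0.8470, -0.5308] o=[0.3458, -0.8108, -0.5844] → [0.8420, -0.1541, 0.2949, 0.0309, -0.8470, -0.5308]
J6: z=[0.9441, 0.1991, -0.2628] o=[0.1947, -0.5841, -0.9550] → [0.0624, 0.0878, 0.2907, 0.9441, 0.1991, -0.2628]
q̇ = J⁺·V = [0.6570, -0.0550, -0.6620, -0.5420, 0.8150, -0.2470]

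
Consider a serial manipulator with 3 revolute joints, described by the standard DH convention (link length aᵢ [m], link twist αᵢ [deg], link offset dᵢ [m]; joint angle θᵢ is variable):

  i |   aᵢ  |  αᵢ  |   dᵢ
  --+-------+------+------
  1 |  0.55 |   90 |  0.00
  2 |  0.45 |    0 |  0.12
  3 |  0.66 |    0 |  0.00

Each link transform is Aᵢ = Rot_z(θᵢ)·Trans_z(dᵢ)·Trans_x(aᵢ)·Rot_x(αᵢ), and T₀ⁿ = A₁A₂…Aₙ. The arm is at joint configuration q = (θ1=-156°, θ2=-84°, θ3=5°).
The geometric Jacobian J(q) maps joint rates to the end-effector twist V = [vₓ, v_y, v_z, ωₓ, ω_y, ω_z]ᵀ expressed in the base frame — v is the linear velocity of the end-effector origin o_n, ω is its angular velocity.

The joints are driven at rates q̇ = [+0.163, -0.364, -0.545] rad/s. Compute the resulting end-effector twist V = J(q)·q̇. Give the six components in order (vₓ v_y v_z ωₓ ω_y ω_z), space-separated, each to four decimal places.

o_n = [-0.7093, -0.1844, -1.0954]
J₁: ẑ×o_n = [0.1844, -0.7093, 0.0000], ω = ẑ
J2: z=[-0.4067, 0.9135, 0.0000] o=[-0.5025, -0.2237, 0.0000] → [-1.0007, -0.4455, 0.1730, -0.4067, 0.9135, 0.0000]
J3: z=[-0.4067, 0.9135, 0.0000] o=[-0.5942, -0.1332, -0.4475] → [-0.5919, -0.2635, 0.1259, -0.4067, 0.9135, 0.0000]
V = J·q̇ = [0.7169, 0.1902, -0.1316, 0.3697, -0.8304, 0.1630]

0.7169 0.1902 -0.1316 0.3697 -0.8304 0.1630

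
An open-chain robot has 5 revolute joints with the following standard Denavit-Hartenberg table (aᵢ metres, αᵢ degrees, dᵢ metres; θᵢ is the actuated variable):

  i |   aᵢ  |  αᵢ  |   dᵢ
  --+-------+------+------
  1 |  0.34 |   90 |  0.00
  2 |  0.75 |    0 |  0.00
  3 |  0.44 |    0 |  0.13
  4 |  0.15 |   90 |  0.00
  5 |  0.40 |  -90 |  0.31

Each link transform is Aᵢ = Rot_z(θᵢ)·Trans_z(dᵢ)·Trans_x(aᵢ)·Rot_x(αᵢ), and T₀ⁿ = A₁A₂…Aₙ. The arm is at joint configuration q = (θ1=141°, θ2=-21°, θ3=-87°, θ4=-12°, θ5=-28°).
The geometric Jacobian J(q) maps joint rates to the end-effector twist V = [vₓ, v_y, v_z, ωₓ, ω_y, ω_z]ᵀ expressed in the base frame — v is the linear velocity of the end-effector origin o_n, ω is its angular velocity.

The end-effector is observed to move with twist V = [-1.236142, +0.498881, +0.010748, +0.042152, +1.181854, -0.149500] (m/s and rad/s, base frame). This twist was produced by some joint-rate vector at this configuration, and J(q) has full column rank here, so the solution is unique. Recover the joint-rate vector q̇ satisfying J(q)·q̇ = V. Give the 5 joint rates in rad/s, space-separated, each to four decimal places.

0.2610 0.8590 0.8530 -0.7670 -0.8210

o_n = [-0.3349, 0.1968, -0.9680]
J₁: ẑ×o_n = [-0.1968, -0.3349, 0.0000], ω = ẑ
J2: z=[0.6293, 0.7771, 0.0000] o=[-0.2642, 0.2140, 0.0000] → [-0.7523, 0.6092, 0.0442, 0.6293, 0.7771, 0.0000]
J3: z=[0.6293, 0.7771, 0.0000] o=[-0.8084, 0.6546, -0.2688] → [-0.5434, 0.4400, -0.6560, 0.6293, 0.7771, 0.0000]
J4: z=[0.6293, 0.7771, 0.0000] o=[-0.6209, 0.6701, -0.6872] → [-0.2182, 0.1767, -0.5201, 0.6293, 0.7771, 0.0000]
J5: z=[0.6730, -0.5450, 0.5000] o=[-0.5626, 0.6229, -0.8171] → [0.2952, 0.2154, -0.1626, 0.6730, -0.5450, 0.5000]
q̇ = J⁺·V = [0.2610, 0.8590, 0.8530, -0.7670, -0.8210]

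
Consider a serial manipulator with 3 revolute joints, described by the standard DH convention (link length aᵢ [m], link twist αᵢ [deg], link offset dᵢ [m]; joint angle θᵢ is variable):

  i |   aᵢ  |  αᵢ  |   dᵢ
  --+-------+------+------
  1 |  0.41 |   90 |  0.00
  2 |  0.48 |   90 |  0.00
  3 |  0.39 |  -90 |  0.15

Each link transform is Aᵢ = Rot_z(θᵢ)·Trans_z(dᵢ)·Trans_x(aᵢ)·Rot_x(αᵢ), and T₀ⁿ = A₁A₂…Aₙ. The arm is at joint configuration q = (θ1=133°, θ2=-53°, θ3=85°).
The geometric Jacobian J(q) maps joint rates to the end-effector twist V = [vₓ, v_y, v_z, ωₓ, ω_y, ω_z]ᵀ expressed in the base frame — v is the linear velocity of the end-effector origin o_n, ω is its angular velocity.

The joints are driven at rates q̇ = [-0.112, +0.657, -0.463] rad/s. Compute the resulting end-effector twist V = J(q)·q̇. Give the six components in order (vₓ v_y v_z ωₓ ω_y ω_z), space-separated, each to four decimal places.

o_n = [-0.1247, 0.7034, -0.5008]
J₁: ẑ×o_n = [-0.7034, -0.1247, 0.0000], ω = ẑ
J2: z=[0.7314, 0.6820, 0.0000] o=[-0.2796, 0.2999, 0.0000] → [-0.3415, 0.3662, 0.1895, 0.7314, 0.6820, 0.0000]
J3: z=[0.5447, -0.5841, -0.6018] o=[-0.4766, 0.5111, -0.3833] → [0.1843, -0.1478, 0.3103, 0.5447, -0.5841, -0.6018]
V = J·q̇ = [-0.2309, 0.3230, -0.0191, 0.2283, 0.7185, 0.1666]

-0.2309 0.3230 -0.0191 0.2283 0.7185 0.1666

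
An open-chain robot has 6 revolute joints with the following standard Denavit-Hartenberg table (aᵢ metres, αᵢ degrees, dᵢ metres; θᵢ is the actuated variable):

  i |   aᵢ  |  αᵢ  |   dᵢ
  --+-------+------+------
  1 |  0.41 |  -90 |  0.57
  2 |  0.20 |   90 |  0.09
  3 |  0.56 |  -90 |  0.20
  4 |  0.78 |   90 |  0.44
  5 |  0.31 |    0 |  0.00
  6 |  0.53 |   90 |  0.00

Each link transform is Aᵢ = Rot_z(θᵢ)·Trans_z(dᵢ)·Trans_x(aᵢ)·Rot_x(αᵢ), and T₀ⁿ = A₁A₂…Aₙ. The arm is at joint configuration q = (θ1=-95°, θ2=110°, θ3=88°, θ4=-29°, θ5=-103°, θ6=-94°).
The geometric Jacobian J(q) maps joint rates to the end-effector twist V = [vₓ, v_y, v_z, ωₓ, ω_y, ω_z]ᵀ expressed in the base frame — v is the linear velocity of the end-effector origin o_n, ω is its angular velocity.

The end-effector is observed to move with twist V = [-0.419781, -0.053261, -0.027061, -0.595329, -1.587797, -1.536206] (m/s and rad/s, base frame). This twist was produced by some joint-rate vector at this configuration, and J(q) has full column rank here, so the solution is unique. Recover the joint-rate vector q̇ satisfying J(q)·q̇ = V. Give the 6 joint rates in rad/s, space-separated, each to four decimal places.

0.0610 0.1880 0.9820 -0.9640 0.3540 0.9030

o_n = [0.7723, -0.7838, 0.5308]
J₁: ẑ×o_n = [0.7838, 0.7723, -0.0000], ω = ẑ
J2: z=[0.9962, -0.0872, 0.0000] o=[-0.0357, -0.4084, 0.5700] → [0.0034, 0.0391, -0.3035, 0.9962, -0.0872, 0.0000]
J3: z=[-0.0819, -0.9361, -0.3420] o=[0.0599, -0.3481, 0.3821] → [-0.2882, -0.2315, 0.7026, -0.0819, -0.9361, -0.3420]
J4: z=[0.0050, -0.3436, 0.9391] o=[0.6016, -0.5775, 0.2953] → [0.1129, 0.1591, 0.0576, 0.0050, -0.3436, 0.9391]
J5: z=[-0.5548, -0.7823, -0.2832] o=[1.2527, -1.1339, 0.5568] → [0.1195, 0.1216, -0.5701, -0.5548, -0.7823, -0.2832]
J6: z=[-0.5548, -0.7823, -0.2832] o=[1.1932, -0.9939, 0.2867] → [-0.1314, 0.2546, -0.4458, -0.5548, -0.7823, -0.2832]
q̇ = J⁺·V = [0.0610, 0.1880, 0.9820, -0.9640, 0.3540, 0.9030]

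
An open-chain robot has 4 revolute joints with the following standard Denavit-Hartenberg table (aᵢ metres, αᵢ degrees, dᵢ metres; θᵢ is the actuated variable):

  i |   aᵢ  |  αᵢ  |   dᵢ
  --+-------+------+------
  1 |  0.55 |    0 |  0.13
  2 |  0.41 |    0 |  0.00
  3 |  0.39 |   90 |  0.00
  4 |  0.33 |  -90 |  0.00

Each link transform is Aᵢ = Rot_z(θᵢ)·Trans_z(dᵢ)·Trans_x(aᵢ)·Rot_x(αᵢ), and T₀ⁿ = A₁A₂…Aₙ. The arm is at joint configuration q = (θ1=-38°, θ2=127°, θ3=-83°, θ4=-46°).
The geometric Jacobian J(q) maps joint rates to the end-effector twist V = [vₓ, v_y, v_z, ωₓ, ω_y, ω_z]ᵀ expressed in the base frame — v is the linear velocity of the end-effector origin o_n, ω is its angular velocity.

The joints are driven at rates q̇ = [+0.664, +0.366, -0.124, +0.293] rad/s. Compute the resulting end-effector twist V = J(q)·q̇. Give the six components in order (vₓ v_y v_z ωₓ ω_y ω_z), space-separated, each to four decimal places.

-0.1869 0.8604 0.0672 0.0306 -0.2914 0.9060

o_n = [1.0564, 0.1361, -0.1074]
J₁: ẑ×o_n = [-0.1361, 1.0564, 0.0000], ω = ẑ
J2: z=[0.0000, 0.0000, 1.0000] o=[0.4334, -0.3386, 0.1300] → [-0.4747, 0.6230, 0.0000, 0.0000, 0.0000, 1.0000]
J3: z=[0.0000, 0.0000, 1.0000] o=[0.4406, 0.0713, 0.1300] → [-0.0647, 0.6158, 0.0000, 0.0000, 0.0000, 1.0000]
J4: z=[0.1045, -0.9945, 0.0000] o=[0.8284, 0.1121, 0.1300] → [0.2361, 0.0248, 0.2292, 0.1045, -0.9945, 0.0000]
V = J·q̇ = [-0.1869, 0.8604, 0.0672, 0.0306, -0.2914, 0.9060]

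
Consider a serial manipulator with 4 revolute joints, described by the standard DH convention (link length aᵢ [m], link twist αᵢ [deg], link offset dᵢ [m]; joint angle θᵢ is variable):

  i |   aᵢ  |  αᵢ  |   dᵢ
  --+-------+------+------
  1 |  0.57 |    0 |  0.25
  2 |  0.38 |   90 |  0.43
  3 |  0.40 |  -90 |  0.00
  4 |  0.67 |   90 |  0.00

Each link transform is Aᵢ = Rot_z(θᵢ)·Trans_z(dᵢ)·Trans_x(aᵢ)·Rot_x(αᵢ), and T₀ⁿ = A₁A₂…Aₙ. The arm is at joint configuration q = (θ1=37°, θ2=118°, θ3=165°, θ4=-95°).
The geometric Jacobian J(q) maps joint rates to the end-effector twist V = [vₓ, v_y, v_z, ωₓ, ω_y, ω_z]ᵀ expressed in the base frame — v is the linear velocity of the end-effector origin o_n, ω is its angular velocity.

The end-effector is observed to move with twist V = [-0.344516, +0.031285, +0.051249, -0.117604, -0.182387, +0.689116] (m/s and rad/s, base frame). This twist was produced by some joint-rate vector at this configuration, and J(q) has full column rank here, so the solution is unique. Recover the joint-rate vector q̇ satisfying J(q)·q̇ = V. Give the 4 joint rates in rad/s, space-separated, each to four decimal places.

o_n = [0.6920, 0.9691, 0.7684]
J₁: ẑ×o_n = [-0.9691, 0.6920, 0.0000], ω = ẑ
J2: z=[0.0000, 0.0000, 1.0000] o=[0.4552, 0.3430, 0.2500] → [-0.6261, 0.2367, 0.0000, 0.0000, 0.0000, 1.0000]
J3: z=[0.4226, 0.9063, 0.0000] o=[0.1108, 0.5036, 0.6800] → [0.0801, -0.0374, -0.3300, 0.4226, 0.9063, 0.0000]
J4: z=[0.2346, -0.1094, -0.9659] o=[0.4610, 0.3403, 0.7835] → [0.6090, -0.2195, 0.1727, 0.2346, -0.1094, -0.9659]
q̇ = J⁺·V = [-0.3050, 0.8840, -0.2150, -0.1140]

-0.3050 0.8840 -0.2150 -0.1140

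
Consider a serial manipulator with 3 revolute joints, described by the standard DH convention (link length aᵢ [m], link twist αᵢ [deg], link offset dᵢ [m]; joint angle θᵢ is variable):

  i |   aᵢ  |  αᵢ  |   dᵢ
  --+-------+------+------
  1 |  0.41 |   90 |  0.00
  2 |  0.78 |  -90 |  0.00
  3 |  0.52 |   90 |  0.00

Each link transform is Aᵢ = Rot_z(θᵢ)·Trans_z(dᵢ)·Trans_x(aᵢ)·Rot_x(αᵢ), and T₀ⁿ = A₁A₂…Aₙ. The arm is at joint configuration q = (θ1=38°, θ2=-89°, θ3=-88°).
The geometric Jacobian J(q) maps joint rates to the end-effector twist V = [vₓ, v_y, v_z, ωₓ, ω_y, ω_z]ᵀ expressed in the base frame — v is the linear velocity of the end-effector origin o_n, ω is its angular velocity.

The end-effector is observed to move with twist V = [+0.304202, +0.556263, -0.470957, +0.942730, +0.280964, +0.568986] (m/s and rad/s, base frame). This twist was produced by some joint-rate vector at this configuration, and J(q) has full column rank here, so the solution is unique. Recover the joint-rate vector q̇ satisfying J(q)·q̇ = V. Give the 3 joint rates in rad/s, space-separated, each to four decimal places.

o_n = [0.6540, -0.1485, -0.7980]
J₁: ẑ×o_n = [0.1485, 0.6540, -0.0000], ω = ẑ
J2: z=[0.6157, -0.7880, 0.0000] o=[0.3231, 0.2524, 0.0000] → [0.6289, 0.4913, 0.0139, 0.6157, -0.7880, 0.0000]
J3: z=[0.7879, 0.6156, 0.0175] o=[0.3338, 0.2608, -0.7799] → [-0.0040, 0.0199, -0.5196, 0.7879, 0.6156, 0.0175]
q̇ = J⁺·V = [0.5530, 0.3590, 0.9160]

0.5530 0.3590 0.9160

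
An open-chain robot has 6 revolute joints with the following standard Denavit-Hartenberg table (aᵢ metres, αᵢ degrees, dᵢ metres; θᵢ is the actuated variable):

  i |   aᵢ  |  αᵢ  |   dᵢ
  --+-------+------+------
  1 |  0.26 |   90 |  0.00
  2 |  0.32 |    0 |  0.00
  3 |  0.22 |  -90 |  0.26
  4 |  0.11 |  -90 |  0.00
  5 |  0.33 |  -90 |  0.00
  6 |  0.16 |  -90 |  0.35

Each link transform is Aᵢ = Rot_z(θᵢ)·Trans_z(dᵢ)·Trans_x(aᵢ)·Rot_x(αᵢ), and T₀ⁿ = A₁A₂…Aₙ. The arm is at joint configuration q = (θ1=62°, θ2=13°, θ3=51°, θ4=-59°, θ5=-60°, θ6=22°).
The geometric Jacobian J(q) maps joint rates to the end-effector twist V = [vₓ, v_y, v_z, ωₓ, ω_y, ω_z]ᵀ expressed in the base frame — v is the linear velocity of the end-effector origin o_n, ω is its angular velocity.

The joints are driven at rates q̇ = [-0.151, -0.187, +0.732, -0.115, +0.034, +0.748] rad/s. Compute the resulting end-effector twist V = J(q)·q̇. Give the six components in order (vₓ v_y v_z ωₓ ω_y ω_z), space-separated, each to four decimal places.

o_n = [1.0218, 0.1112, 0.6304]
J₁: ẑ×o_n = [-0.1112, 1.0218, 0.0000], ω = ẑ
J2: z=[0.8829, -0.4695, 0.0000] o=[0.1221, 0.2296, 0.0000] → [-0.2959, -0.5566, 0.3179, 0.8829, -0.4695, 0.0000]
J3: z=[0.8829, -0.4695, 0.0000] o=[0.2684, 0.5049, 0.0720] → [-0.2622, -0.4930, 0.0061, 0.8829, -0.4695, 0.0000]
J4: z=[-0.4220, -0.7936, 0.4384] o=[0.5433, 0.4680, 0.2697] → [-0.1298, 0.3620, 0.5303, -0.4220, -0.7936, 0.4384]
J5: z=[-0.2783, 0.5736, 0.7704] o=[0.6382, 0.4456, 0.3206] → [0.4353, 0.3818, -0.1270, -0.2783, 0.5736, 0.7704]
J6: z=[0.9582, 0.2209, 0.1817] o=[0.6600, 0.1853, 0.5223] → [0.0373, -0.0378, -0.1509, 0.9582, 0.2209, 0.1817]
V = J·q̇ = [-0.0621, -0.4680, -0.2331, 1.2370, 0.0202, -0.0393]

-0.0621 -0.4680 -0.2331 1.2370 0.0202 -0.0393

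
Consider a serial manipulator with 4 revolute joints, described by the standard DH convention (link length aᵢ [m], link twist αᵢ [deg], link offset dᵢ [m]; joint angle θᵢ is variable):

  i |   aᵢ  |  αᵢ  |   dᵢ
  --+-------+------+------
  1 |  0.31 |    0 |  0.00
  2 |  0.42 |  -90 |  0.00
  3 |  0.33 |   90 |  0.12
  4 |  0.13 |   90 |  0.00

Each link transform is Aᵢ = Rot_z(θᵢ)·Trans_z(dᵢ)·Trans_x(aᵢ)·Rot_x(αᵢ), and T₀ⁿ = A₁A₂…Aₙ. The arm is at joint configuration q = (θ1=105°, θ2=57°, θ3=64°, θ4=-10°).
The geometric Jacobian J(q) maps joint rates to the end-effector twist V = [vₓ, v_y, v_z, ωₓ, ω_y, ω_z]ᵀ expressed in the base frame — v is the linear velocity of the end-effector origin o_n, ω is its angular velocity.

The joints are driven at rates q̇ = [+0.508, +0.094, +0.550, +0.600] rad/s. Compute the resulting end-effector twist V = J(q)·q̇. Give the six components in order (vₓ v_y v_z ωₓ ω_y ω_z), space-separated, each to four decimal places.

-0.0259 -0.5555 -0.1226 -0.6828 -0.3564 0.8650

o_n = [-0.7007, 0.3986, -0.4117]
J₁: ẑ×o_n = [-0.3986, -0.7007, 0.0000], ω = ẑ
J2: z=[0.0000, 0.0000, 1.0000] o=[-0.0802, 0.2994, 0.0000] → [-0.0992, -0.6205, 0.0000, 0.0000, 0.0000, 1.0000]
J3: z=[-0.3090, -0.9511, 0.0000] o=[-0.4797, 0.4292, 0.0000] → [0.3915, -0.1272, -0.2008, -0.3090, -0.9511, 0.0000]
J4: z=[-0.8548, 0.2777, 0.4384] o=[-0.6543, 0.3598, -0.2966] → [-0.0490, -0.1187, -0.0203, -0.8548, 0.2777, 0.4384]
V = J·q̇ = [-0.0259, -0.5555, -0.1226, -0.6828, -0.3564, 0.8650]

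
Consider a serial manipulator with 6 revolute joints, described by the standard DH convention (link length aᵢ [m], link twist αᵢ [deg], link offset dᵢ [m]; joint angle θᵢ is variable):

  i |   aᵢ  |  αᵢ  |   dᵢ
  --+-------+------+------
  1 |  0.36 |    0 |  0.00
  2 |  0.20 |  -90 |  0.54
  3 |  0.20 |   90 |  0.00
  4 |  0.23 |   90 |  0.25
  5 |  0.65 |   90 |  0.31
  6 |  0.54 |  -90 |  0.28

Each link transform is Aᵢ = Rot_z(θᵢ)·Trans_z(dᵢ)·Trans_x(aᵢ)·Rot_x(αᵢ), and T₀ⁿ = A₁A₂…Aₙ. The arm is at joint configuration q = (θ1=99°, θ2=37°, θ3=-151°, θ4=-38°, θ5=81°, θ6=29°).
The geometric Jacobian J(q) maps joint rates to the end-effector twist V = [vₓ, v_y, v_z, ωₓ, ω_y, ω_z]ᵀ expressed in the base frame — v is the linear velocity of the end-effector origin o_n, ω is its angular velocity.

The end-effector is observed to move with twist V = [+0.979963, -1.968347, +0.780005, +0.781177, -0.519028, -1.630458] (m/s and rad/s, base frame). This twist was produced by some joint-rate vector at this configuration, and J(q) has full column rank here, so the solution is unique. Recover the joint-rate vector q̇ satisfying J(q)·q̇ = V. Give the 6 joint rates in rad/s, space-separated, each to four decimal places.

-0.8840 -0.6670 0.4500 0.6730 0.0150 0.9990

o_n = [1.1056, 0.4438, -0.4230]
J₁: ẑ×o_n = [-0.4438, 1.1056, 0.0000], ω = ẑ
J2: z=[0.0000, 0.0000, 1.0000] o=[-0.0563, 0.3556, 0.0000] → [-0.0882, 1.1619, 0.0000, 0.0000, 0.0000, 1.0000]
J3: z=[-0.6947, -0.7193, 0.0000] o=[-0.2002, 0.4945, 0.5400] → [0.6927, -0.6689, 0.9745, -0.6947, -0.7193, 0.0000]
J4: z=[0.3487, -0.3368, -0.8746] o=[-0.0744, 0.3730, 0.6370] → [0.4188, -0.6623, 0.4220, 0.3487, -0.3368, -0.8746]
J5: z=[0.1601, 0.9409, -0.2985] o=[0.2252, 0.2805, 0.5062] → [-0.8255, -0.1140, -0.8022, 0.1601, 0.9409, -0.2985]
J6: z=[0.8575, 0.0172, 0.5142] o=[0.5926, 0.3524, -0.1090] → [-0.0524, 0.5329, 0.0695, 0.8575, 0.0172, 0.5142]
q̇ = J⁺·V = [-0.8840, -0.6670, 0.4500, 0.6730, 0.0150, 0.9990]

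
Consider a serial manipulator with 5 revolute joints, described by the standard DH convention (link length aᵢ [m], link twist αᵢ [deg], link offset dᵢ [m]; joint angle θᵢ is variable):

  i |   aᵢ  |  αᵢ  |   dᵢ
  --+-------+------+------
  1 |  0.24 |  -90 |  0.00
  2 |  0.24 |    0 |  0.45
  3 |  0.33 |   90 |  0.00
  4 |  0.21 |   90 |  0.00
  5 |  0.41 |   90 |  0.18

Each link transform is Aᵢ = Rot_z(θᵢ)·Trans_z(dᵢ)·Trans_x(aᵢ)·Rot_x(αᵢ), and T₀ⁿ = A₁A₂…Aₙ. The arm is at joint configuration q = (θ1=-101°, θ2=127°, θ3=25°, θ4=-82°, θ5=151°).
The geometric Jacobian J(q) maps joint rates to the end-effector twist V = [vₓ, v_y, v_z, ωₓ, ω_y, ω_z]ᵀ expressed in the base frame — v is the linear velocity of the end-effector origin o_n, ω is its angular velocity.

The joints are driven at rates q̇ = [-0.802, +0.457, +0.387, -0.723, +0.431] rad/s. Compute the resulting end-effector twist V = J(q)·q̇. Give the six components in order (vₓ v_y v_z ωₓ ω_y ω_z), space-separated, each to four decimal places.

0.1609 -0.0631 0.1855 0.7625 -0.1863 0.0367

o_n = [0.5476, -0.1810, -0.4287]
J₁: ẑ×o_n = [0.1810, 0.5476, -0.0000], ω = ẑ
J2: z=[0.9816, -0.1908, 0.0000] o=[-0.0458, -0.2356, 0.0000] → [0.0818, 0.4208, 0.1668, 0.9816, -0.1908, 0.0000]
J3: z=[0.9816, -0.1908, 0.0000] o=[0.4235, -0.1797, -0.1917] → [0.0452, 0.2327, 0.0224, 0.9816, -0.1908, 0.0000]
J4: z=[-0.0896, -0.4608, -0.8829] o=[0.4791, 0.1063, -0.3466] → [-0.2158, -0.0679, 0.0573, -0.0896, -0.4608, -0.8829]
J5: z=[-0.3035, -0.8317, 0.4649] o=[0.2799, 0.1714, -0.3603] → [0.2207, 0.1037, 0.3296, -0.3035, -0.8317, 0.4649]
V = J·q̇ = [0.1609, -0.0631, 0.1855, 0.7625, -0.1863, 0.0367]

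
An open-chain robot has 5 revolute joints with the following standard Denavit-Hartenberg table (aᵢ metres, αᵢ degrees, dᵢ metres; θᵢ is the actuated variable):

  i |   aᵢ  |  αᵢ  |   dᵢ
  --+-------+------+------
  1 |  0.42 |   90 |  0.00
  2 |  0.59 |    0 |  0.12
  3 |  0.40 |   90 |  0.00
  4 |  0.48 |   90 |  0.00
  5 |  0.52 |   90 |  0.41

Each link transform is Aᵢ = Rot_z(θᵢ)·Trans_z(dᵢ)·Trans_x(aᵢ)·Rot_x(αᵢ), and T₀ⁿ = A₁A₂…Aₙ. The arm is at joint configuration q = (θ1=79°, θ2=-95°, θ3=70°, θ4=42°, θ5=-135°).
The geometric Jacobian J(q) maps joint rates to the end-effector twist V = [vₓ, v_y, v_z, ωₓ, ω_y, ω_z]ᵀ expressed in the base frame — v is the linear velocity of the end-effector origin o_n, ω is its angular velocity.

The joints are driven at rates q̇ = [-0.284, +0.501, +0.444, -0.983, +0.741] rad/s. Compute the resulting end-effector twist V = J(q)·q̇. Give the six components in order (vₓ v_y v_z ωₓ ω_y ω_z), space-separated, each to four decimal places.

0.2490 0.3667 1.0268 0.5521 0.7737 0.3974

o_n = [0.1235, 1.2094, -0.5748]
J₁: ẑ×o_n = [-1.2094, 0.1235, 0.0000], ω = ẑ
J2: z=[0.9816, -0.1908, 0.0000] o=[0.0801, 0.4123, 0.0000] → [0.1097, 0.5642, 0.7908, 0.9816, -0.1908, 0.0000]
J3: z=[0.9816, -0.1908, 0.0000] o=[0.1881, 0.3389, -0.5878] → [-0.0025, -0.0127, 0.8422, 0.9816, -0.1908, 0.0000]
J4: z=[-0.0806, -0.4149, -0.9063] o=[0.2573, 0.6948, -0.7568] → [0.3909, 0.1359, -0.0970, -0.0806, -0.4149, -0.9063]
J5: z=[-0.6138, 0.7371, -0.2828] o=[0.6343, 0.9508, -0.9076] → [0.3184, 0.3487, 0.2178, -0.6138, 0.7371, -0.2828]
V = J·q̇ = [0.2490, 0.3667, 1.0268, 0.5521, 0.7737, 0.3974]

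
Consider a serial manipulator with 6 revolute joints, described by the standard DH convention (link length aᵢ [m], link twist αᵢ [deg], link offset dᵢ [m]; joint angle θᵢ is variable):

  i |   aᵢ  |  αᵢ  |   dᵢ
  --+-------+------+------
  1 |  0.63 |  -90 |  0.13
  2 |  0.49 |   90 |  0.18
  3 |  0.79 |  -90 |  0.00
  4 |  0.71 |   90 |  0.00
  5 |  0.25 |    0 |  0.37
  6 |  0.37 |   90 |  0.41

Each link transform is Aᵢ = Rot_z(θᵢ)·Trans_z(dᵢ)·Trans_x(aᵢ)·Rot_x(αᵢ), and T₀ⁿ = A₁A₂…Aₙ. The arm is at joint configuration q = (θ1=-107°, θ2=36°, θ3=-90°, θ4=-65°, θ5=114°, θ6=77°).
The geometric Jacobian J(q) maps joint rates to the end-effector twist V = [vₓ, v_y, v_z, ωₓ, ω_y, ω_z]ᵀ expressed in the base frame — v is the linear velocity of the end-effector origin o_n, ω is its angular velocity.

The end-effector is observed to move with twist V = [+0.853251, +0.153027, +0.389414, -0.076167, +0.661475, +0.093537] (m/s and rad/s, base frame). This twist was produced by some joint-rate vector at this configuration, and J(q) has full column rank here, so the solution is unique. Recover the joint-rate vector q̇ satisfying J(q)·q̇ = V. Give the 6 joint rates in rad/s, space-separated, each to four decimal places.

0.4810 -0.4910 -0.7770 -0.2660 0.4490 -0.2010

o_n = [-0.4386, -1.4119, 0.1956]
J₁: ẑ×o_n = [1.4119, -0.4386, 0.0000], ω = ẑ
J2: z=[0.9563, -0.2924, 0.0000] o=[-0.1842, -0.6025, 0.1300] → [-0.0192, -0.0628, -0.8484, 0.9563, -0.2924, 0.0000]
J3: z=[-0.1719, -0.5621, 0.8090] o=[-0.1280, -1.0342, -0.1580] → [0.1067, -0.1906, -0.1097, -0.1719, -0.5621, 0.8090]
J4: z=[-0.2365, -0.7737, -0.5878] o=[-0.8834, -0.8032, -0.1580] → [-0.6314, -0.1778, 0.4881, -0.2365, -0.7737, -0.5878]
J5: z=[0.7941, -0.5025, 0.3419] o=[-1.2810, -1.0772, 0.3626] → [0.1983, 0.4206, 0.1576, 0.7941, -0.5025, 0.3419]
J6: z=[0.7941, -0.5025, 0.3419] o=[-0.9843, -1.4006, 0.2803] → [0.0464, 0.2538, 0.2652, 0.7941, -0.5025, 0.3419]
q̇ = J⁺·V = [0.4810, -0.4910, -0.7770, -0.2660, 0.4490, -0.2010]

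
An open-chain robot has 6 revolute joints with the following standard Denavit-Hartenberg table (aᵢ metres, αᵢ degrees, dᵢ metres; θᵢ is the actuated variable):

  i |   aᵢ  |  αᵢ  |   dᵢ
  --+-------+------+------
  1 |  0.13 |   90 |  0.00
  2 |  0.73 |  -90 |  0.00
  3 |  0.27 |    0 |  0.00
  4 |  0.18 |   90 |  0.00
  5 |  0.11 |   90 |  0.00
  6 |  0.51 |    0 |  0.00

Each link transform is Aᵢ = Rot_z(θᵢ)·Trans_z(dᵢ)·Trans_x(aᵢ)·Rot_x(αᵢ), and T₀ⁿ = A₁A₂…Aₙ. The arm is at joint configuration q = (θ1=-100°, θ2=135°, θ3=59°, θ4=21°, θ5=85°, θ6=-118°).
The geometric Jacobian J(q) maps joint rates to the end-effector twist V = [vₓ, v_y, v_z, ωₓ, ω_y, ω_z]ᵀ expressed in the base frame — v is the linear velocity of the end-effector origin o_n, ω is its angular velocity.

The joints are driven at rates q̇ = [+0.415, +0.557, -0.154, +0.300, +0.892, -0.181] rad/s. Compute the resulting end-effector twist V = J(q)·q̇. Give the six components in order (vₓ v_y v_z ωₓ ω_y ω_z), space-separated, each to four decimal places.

0.0461 0.4044 -0.0204 -0.7521 0.8570 0.8996

o_n = [0.4860, 0.0163, 0.4128]
J₁: ẑ×o_n = [-0.0163, 0.4860, 0.0000], ω = ẑ
J2: z=[-0.9848, 0.1736, 0.0000] o=[-0.0226, -0.1280, 0.0000] → [0.0717, 0.4066, -0.2305, -0.9848, 0.1736, 0.0000]
J3: z=[0.1228, 0.6964, -0.7071] o=[0.0671, 0.3803, 0.5162] → [-0.3293, -0.2835, -0.3364, 0.1228, 0.6964, -0.7071]
J4: z=[0.1228, 0.6964, -0.7071] o=[0.3121, 0.4370, 0.6145] → [-0.4379, -0.0982, -0.1728, 0.1228, 0.6964, -0.7071]
J5: z=[-0.0501, 0.7159, 0.6964] o=[0.4905, 0.4280, 0.6366] → [0.1264, -0.0143, 0.0238, -0.0501, 0.7159, 0.6964]
J6: z=[0.9767, -0.1106, 0.1839] o=[0.5134, 0.5038, 0.5603] → [0.1060, 0.1390, -0.4791, 0.9767, -0.1106, 0.1839]
V = J·q̇ = [0.0461, 0.4044, -0.0204, -0.7521, 0.8570, 0.8996]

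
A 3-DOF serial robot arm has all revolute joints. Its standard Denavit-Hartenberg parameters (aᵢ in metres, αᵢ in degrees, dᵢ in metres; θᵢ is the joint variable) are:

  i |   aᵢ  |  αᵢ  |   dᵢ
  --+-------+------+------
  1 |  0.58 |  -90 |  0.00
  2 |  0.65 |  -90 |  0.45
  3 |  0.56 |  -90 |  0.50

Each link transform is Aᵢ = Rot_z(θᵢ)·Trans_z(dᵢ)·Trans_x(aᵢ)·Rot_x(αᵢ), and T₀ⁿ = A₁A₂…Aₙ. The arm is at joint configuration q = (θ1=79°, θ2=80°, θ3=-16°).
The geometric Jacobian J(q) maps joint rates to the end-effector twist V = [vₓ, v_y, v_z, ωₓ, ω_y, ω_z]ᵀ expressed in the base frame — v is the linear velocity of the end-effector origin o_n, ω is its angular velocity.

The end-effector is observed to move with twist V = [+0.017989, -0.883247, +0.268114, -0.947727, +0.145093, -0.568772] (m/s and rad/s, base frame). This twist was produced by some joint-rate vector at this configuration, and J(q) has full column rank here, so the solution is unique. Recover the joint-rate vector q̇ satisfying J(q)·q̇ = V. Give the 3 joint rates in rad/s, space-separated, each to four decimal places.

o_n = [-0.5372, 0.4039, -1.2571]
J₁: ẑ×o_n = [-0.4039, -0.5372, 0.0000], ω = ẑ
J2: z=[-0.9816, 0.1908, 0.0000] o=[0.1107, 0.5693, 0.0000] → [-0.2399, -1.2340, 0.2861, -0.9816, 0.1908, 0.0000]
J3: z=[-0.1879, -0.9667, -0.1736] o=[-0.3095, 0.7660, -0.6401] → [0.5335, -0.0764, -0.1520, -0.1879, -0.9667, -0.1736]
q̇ = J⁺·V = [-0.5620, 0.9580, 0.0390]

-0.5620 0.9580 0.0390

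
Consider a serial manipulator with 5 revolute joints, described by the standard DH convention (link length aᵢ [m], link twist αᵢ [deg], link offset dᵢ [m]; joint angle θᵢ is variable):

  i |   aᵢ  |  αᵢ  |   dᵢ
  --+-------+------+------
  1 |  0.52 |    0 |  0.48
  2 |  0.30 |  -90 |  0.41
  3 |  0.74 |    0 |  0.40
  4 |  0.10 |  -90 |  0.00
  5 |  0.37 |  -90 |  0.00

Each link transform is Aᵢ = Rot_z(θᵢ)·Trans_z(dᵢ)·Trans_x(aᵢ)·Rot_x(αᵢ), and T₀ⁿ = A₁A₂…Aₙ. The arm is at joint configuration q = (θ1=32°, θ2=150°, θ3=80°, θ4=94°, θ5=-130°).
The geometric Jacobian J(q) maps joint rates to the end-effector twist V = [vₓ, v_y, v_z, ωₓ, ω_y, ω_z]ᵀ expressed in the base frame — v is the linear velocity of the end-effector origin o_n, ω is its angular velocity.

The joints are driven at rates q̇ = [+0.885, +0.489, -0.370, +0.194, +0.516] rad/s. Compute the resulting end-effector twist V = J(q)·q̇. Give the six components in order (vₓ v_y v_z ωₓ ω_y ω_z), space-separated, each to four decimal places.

0.6044 -0.4805 0.0564 0.0478 0.1778 1.8872

o_n = [-0.1004, -0.4272, 0.1756]
J₁: ẑ×o_n = [0.4272, -0.1004, 0.0000], ω = ẑ
J2: z=[0.0000, 0.0000, 1.0000] o=[0.4410, 0.2756, 0.4800] → [0.7028, -0.5414, 0.0000, 0.0000, 0.0000, 1.0000]
J3: z=[0.0349, -0.9994, 0.0000] o=[0.1412, 0.2651, 0.8900] → [0.7139, 0.0249, -0.2656, 0.0349, -0.9994, 0.0000]
J4: z=[0.0349, -0.9994, 0.0000] o=[0.0267, -0.1392, 0.1612] → [-0.0144, -0.0005, -0.1371, 0.0349, -0.9994, 0.0000]
J5: z=[0.1045, 0.0036, 0.9945] o=[0.1261, -0.1357, 0.1508] → [0.2900, -0.2278, -0.0296, 0.1045, 0.0036, 0.9945]
V = J·q̇ = [0.6044, -0.4805, 0.0564, 0.0478, 0.1778, 1.8872]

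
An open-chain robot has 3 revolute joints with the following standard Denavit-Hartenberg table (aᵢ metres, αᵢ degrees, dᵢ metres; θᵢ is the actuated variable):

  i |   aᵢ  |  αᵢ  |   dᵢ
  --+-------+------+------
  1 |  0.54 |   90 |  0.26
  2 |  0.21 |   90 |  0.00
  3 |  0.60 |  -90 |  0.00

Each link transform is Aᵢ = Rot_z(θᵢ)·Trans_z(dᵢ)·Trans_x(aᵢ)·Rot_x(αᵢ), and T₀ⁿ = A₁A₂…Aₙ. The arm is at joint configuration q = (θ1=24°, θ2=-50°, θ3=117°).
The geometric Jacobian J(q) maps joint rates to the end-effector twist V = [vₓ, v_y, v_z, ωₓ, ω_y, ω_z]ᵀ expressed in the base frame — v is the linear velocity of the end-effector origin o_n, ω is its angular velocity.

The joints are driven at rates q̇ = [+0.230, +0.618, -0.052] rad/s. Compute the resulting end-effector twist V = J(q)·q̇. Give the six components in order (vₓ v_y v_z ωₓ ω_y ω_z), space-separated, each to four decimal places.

o_n = [0.6741, -0.2851, 0.3078]
J₁: ẑ×o_n = [0.2851, 0.6741, -0.0000], ω = ẑ
J2: z=[0.4067, -0.9135, 0.0000] o=[0.4933, 0.2196, 0.2600] → [-0.0437, -0.0194, -0.0401, 0.4067, -0.9135, 0.0000]
J3: z=[-0.6998, -0.3116, -0.6428] o=[0.6166, 0.2745, 0.0991] → [-0.4247, 0.1091, 0.4095, -0.6998, -0.3116, -0.6428]
V = J·q̇ = [0.0607, 0.1374, -0.0461, 0.2878, -0.5484, 0.2634]

0.0607 0.1374 -0.0461 0.2878 -0.5484 0.2634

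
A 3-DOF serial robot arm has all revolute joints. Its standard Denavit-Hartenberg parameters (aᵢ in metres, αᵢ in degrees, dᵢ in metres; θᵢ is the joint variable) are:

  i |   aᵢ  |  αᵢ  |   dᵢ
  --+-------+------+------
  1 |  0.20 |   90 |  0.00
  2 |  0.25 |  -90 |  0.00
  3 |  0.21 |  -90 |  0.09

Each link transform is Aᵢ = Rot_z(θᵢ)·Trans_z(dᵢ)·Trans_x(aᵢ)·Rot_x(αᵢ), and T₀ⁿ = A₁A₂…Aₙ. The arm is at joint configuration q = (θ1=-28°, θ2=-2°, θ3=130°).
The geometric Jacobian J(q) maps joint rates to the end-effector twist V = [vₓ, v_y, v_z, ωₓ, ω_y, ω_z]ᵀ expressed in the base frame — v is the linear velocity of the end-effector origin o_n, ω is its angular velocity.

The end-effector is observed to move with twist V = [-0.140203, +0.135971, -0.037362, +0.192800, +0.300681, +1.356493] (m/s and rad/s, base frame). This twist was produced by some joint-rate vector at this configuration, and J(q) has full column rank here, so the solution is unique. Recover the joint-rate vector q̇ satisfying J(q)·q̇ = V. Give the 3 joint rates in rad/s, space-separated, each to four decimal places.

o_n = [0.3564, -0.0073, 0.0859]
J₁: ẑ×o_n = [0.0073, 0.3564, -0.0000], ω = ẑ
J2: z=[-0.4695, -0.8829, 0.0000] o=[0.1766, -0.0939, 0.0000] → [-0.0759, 0.0403, 0.1181, -0.4695, -0.8829, 0.0000]
J3: z=[0.0308, -0.0164, 0.9994] o=[0.3972, -0.2112, -0.0087] → [-0.2053, -0.0437, 0.0056, 0.0308, -0.0164, 0.9994]
q̇ = J⁺·V = [0.5240, -0.3560, 0.8330]

0.5240 -0.3560 0.8330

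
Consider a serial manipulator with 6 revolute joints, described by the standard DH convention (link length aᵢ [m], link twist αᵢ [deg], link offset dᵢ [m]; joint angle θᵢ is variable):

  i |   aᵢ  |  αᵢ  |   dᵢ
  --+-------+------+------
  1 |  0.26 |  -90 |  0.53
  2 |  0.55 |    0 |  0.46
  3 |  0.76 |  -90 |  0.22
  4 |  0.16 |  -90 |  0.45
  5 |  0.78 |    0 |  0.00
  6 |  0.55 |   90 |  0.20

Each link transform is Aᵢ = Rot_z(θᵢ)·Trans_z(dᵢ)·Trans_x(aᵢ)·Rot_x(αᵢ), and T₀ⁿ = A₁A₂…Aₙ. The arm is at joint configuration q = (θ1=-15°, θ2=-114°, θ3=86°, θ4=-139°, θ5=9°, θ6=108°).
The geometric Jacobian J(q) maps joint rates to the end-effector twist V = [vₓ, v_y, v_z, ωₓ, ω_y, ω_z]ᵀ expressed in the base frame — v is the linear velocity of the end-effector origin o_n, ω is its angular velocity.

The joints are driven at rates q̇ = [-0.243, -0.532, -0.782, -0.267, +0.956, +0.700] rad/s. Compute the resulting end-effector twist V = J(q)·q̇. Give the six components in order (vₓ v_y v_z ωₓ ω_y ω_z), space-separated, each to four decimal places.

-0.2525 -0.7423 0.7581 0.7889 -0.2778 0.5028

o_n = [0.6141, 1.1580, 1.3528]
J₁: ẑ×o_n = [-1.1580, 0.6141, 0.0000], ω = ẑ
J2: z=[0.2588, 0.9659, 0.0000] o=[0.2511, -0.0673, 0.5300] → [0.7947, -0.2129, -0.0335, 0.2588, 0.9659, 0.0000]
J3: z=[0.2588, 0.9659, 0.0000] o=[0.1541, 0.4349, 1.0325] → [0.3094, -0.0829, -0.2572, 0.2588, 0.9659, 0.0000]
J4: z=[0.4535, -0.1215, -0.8829] o=[0.8592, 0.4738, 1.3892] → [0.6086, 0.2329, 0.2805, 0.4535, -0.1215, -0.8829]
J5: z=[0.7549, 0.5791, 0.3080] o=[0.9875, 0.5481, 0.9352] → [0.0539, -0.4302, 0.6766, 0.7549, 0.5791, 0.3080]
J6: z=[0.7549, 0.5791, 0.3080] o=[0.5671, 1.1840, 0.7700] → [0.3454, -0.4254, -0.0468, 0.7549, 0.5791, 0.3080]
V = J·q̇ = [-0.2525, -0.7423, 0.7581, 0.7889, -0.2778, 0.5028]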